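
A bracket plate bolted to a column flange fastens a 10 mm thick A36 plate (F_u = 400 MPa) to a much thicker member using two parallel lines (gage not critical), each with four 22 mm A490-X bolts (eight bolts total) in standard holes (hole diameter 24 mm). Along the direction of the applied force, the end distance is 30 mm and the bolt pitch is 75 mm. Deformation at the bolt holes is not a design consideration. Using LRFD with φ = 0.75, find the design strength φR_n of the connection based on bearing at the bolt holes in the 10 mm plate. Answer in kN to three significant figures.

Per bolt r_n = 1.5 l_c t F_u ≤ 3.0 d t F_u; upper limit = 3.0 × 22 × 10 × 400 / 1000 = 264 kN.
Edge bolt: l_c = 30 − 24/2 = 18 mm → 1.5 × 18 × 10 × 400 / 1000 = 108 → r_n = 108 kN.
Interior bolts: l_c = 75 − 24 = 51 mm → 1.5 × 51 × 10 × 400 / 1000 = 306 → r_n = 264 kN.
R_n = 2 × 108 + 6 × 264 = 1800 kN.
Design strength φR_n = 0.75 × 1800 = 1350 kN.

1350 kN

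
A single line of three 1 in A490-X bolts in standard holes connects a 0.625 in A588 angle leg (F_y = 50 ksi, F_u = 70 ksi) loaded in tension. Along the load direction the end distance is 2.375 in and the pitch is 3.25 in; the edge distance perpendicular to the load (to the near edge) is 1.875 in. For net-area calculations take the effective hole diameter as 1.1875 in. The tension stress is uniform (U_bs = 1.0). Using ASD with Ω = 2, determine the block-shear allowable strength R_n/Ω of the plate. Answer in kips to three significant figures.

Shear plane L_v = 2.375 + 2·3.25 = 8.875 in; A_gv = 8.875 × 0.625 = 5.547 in².
A_nv = (8.875 − 2.5·1.1875) × 0.625 = 3.691 in².
A_nt = (1.875 − 0.5·1.1875) × 0.625 = 0.8008 in².
0.6 F_u A_nv = 155 kips; 0.6 F_y A_gv = 166.4 kips → shear rupture governs the shear term.
R_n = 155 + 1.0 × 70 × 0.8008 = 211.1 kips.
Allowable strength R_n/Ω = 211.1 / 2 = 106 kips.

106 kips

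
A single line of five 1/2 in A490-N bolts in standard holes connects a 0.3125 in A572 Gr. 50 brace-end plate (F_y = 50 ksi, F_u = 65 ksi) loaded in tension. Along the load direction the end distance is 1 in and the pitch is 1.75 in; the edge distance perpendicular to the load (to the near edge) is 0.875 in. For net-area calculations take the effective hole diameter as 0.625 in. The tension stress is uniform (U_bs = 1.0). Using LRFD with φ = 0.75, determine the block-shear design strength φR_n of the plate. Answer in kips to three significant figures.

56 kips

Shear plane L_v = 1 + 4·1.75 = 8 in; A_gv = 8 × 0.3125 = 2.5 in².
A_nv = (8 − 4.5·0.625) × 0.3125 = 1.621 in².
A_nt = (0.875 − 0.5·0.625) × 0.3125 = 0.1758 in².
0.6 F_u A_nv = 63.22 kips; 0.6 F_y A_gv = 75 kips → shear rupture governs the shear term.
R_n = 63.22 + 1.0 × 65 × 0.1758 = 74.65 kips.
Design strength φR_n = 0.75 × 74.65 = 56 kips.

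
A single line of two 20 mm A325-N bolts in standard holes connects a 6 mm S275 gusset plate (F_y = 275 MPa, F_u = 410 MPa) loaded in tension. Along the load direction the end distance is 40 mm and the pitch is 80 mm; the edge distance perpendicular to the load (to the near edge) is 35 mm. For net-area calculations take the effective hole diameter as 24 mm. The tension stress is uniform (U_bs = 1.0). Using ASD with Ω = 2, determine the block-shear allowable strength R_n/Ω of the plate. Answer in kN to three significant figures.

87.7 kN

Shear plane L_v = 40 + 1·80 = 120 mm; A_gv = 120 × 6 = 720 mm².
A_nv = (120 − 1.5·24) × 6 = 504 mm².
A_nt = (35 − 0.5·24) × 6 = 138 mm².
0.6 F_u A_nv = 124 kN; 0.6 F_y A_gv = 118.8 kN → shear yielding governs the shear term.
R_n = 118.8 + 1.0 × 410 × 138 / 1000 = 175.4 kN.
Allowable strength R_n/Ω = 175.4 / 2 = 87.7 kN.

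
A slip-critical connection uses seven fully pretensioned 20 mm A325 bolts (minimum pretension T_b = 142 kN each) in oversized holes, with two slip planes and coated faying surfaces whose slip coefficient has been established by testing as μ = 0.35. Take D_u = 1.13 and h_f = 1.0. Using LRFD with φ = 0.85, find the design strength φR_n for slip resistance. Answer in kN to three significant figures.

668 kN

R_n = μ · D_u · h_f · T_b · n_s · n_b = 0.35 × 1.13 × 1.0 × 142 × 2 × 7 = 786.3 kN.
Design strength φR_n = 0.85 × 786.3 = 668 kN.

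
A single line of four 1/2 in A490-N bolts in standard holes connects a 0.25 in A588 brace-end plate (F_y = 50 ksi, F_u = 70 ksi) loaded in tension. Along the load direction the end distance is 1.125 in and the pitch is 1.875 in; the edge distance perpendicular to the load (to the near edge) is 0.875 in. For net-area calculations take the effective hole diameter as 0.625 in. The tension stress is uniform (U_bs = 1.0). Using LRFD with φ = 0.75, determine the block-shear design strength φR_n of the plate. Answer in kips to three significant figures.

43.3 kips

Shear plane L_v = 1.125 + 3·1.875 = 6.75 in; A_gv = 6.75 × 0.25 = 1.688 in².
A_nv = (6.75 − 3.5·0.625) × 0.25 = 1.141 in².
A_nt = (0.875 − 0.5·0.625) × 0.25 = 0.1406 in².
0.6 F_u A_nv = 47.91 kips; 0.6 F_y A_gv = 50.62 kips → shear rupture governs the shear term.
R_n = 47.91 + 1.0 × 70 × 0.1406 = 57.75 kips.
Design strength φR_n = 0.75 × 57.75 = 43.3 kips.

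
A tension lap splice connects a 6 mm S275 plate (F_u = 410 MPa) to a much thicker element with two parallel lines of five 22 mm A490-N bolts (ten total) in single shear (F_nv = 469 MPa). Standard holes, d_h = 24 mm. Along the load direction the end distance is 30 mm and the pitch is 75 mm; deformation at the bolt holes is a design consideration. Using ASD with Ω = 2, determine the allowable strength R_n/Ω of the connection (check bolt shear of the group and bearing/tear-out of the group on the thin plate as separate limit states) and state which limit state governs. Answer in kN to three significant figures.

Bolt shear: A_b = π·22²/4 = 380.1 mm²; R_n = 469 × 380.1 × 10 × 1 / 1000 = 1783 kN → 1783 / 2 = 891 kN.
Bearing (1.2 l_c t F_u ≤ 2.4 d t F_u): upper limit = 2.4·22·6·410 / 1000 = 129.9 kN.
  Edge l_c = 30 − 24/2 = 18 → r_n = 53.14 kN; interior l_c = 75 − 24 = 51 → r_n = 129.9 kN.
  R_n,bearing = 2·53.14 + 8·129.9 = 1145 kN → 1145 / 2 = 573 kN.
Bearing governs: 573 kN.

573 kN (bearing governs)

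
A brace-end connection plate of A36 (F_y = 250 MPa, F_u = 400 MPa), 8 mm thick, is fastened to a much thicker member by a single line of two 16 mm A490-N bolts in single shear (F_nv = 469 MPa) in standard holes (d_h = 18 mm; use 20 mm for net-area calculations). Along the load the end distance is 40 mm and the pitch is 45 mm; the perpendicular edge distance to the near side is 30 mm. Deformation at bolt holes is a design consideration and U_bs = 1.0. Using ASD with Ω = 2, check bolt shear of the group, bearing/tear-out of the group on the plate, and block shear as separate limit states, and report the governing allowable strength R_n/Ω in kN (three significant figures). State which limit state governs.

Bolt shear: A_b = π·16²/4 = 201.1 mm²; R_n = 469 × 201.1 × 2 × 1 / 1000 = 188.6 kN → 188.6 / 2 = 94.3 kN.
Bearing: edge l_c = 31, r_n = 119 kN; interior l_c = 27, r_n = 103.7 kN; R_n = 119 + 1·103.7 = 222.7 kN → 111 kN.
Block shear: A_gv = 680, A_nv = 440, A_nt = 160 mm²; R_n = min(0.6F_uA_nv, 0.6F_yA_gv) + U_bs·F_u·A_nt = 166 kN → 83 kN.
Block shear governs: 83 kN.

83 kN (block shear governs)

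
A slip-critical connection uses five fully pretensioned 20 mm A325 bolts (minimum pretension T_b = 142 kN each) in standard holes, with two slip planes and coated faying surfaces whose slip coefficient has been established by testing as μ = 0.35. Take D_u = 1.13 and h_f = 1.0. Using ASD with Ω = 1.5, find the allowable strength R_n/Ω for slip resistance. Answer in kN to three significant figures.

374 kN

R_n = μ · D_u · h_f · T_b · n_s · n_b = 0.35 × 1.13 × 1.0 × 142 × 2 × 5 = 561.6 kN.
Allowable strength R_n/Ω = 561.6 / 1.5 = 374 kN.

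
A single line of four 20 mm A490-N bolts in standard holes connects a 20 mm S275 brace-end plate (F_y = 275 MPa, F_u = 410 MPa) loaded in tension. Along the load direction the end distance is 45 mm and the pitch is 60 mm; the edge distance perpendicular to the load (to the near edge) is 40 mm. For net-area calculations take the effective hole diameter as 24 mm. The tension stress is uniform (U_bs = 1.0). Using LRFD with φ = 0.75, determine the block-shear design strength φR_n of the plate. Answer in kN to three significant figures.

692 kN

Shear plane L_v = 45 + 3·60 = 225 mm; A_gv = 225 × 20 = 4500 mm².
A_nv = (225 − 3.5·24) × 20 = 2820 mm².
A_nt = (40 − 0.5·24) × 20 = 560 mm².
0.6 F_u A_nv = 693.7 kN; 0.6 F_y A_gv = 742.5 kN → shear rupture governs the shear term.
R_n = 693.7 + 1.0 × 410 × 560 / 1000 = 923.3 kN.
Design strength φR_n = 0.75 × 923.3 = 692 kN.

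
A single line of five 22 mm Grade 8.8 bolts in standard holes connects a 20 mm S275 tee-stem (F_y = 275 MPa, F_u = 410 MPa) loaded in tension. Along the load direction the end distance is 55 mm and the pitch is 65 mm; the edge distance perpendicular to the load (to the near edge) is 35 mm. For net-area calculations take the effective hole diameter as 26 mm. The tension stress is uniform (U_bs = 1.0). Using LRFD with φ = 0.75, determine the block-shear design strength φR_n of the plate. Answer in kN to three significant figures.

Shear plane L_v = 55 + 4·65 = 315 mm; A_gv = 315 × 20 = 6300 mm².
A_nv = (315 − 4.5·26) × 20 = 3960 mm².
A_nt = (35 − 0.5·26) × 20 = 440 mm².
0.6 F_u A_nv = 974.2 kN; 0.6 F_y A_gv = 1040 kN → shear rupture governs the shear term.
R_n = 974.2 + 1.0 × 410 × 440 / 1000 = 1155 kN.
Design strength φR_n = 0.75 × 1155 = 866 kN.

866 kN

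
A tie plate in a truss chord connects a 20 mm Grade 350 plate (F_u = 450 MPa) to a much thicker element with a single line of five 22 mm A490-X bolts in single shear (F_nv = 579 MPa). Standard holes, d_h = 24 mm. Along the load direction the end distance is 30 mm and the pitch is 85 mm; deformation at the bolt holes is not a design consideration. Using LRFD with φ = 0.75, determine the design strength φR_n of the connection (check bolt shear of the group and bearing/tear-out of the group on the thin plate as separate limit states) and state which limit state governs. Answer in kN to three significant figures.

Bolt shear: A_b = π·22²/4 = 380.1 mm²; R_n = 579 × 380.1 × 5 × 1 / 1000 = 1100 kN → 0.75 × 1100 = 825 kN.
Bearing (1.5 l_c t F_u ≤ 3.0 d t F_u): upper limit = 3.0·22·20·450 / 1000 = 594 kN.
  Edge l_c = 30 − 24/2 = 18 → r_n = 243 kN; interior l_c = 85 − 24 = 61 → r_n = 594 kN.
  R_n,bearing = 1·243 + 4·594 = 2619 kN → 0.75 × 2619 = 1960 kN.
Bolt shear governs: 825 kN.

825 kN (bolt shear governs)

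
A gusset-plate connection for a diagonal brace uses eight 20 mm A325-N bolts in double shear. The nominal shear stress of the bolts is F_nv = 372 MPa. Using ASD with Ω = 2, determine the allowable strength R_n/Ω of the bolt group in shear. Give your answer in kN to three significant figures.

A_b = π × 20² / 4 = 314.2 mm².
R_n = F_nv · A_b · n · n_s = 372 × 314.2 × 8 × 2 / 1000 = 1870 kN.
Allowable strength R_n/Ω = 1870 / 2 = 935 kN.

935 kN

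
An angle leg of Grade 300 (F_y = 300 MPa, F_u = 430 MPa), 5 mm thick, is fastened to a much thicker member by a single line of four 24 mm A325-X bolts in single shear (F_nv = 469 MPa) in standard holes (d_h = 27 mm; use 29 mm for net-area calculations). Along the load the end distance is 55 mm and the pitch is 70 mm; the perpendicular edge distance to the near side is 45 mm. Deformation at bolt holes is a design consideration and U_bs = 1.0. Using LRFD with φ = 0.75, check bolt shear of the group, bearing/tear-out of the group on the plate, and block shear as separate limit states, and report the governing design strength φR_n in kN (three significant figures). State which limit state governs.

207 kN (block shear governs)

Bolt shear: A_b = π·24²/4 = 452.4 mm²; R_n = 469 × 452.4 × 4 × 1 / 1000 = 848.7 kN → 0.75 × 848.7 = 637 kN.
Bearing: edge l_c = 41.5, r_n = 107.1 kN; interior l_c = 43, r_n = 110.9 kN; R_n = 107.1 + 3·110.9 = 439.9 kN → 330 kN.
Block shear: A_gv = 1325, A_nv = 817.5, A_nt = 152.5 mm²; R_n = min(0.6F_uA_nv, 0.6F_yA_gv) + U_bs·F_u·A_nt = 276.5 kN → 207 kN.
Block shear governs: 207 kN.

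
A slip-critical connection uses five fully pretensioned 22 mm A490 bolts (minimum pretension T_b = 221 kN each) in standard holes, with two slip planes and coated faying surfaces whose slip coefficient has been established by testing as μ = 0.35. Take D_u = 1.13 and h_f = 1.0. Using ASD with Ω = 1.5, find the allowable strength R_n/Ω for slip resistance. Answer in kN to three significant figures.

R_n = μ · D_u · h_f · T_b · n_s · n_b = 0.35 × 1.13 × 1.0 × 221 × 2 × 5 = 874.1 kN.
Allowable strength R_n/Ω = 874.1 / 1.5 = 583 kN.

583 kN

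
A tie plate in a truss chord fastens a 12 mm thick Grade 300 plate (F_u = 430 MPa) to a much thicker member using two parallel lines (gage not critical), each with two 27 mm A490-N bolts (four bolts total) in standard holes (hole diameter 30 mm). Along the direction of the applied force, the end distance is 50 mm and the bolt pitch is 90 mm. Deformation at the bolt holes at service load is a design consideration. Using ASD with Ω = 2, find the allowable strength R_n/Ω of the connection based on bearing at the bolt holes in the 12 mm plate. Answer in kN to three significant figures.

551 kN

Per bolt r_n = 1.2 l_c t F_u ≤ 2.4 d t F_u; upper limit = 2.4 × 27 × 12 × 430 / 1000 = 334.4 kN.
Edge bolt: l_c = 50 − 30/2 = 35 mm → 1.2 × 35 × 12 × 430 / 1000 = 216.7 → r_n = 216.7 kN.
Interior bolts: l_c = 90 − 30 = 60 mm → 1.2 × 60 × 12 × 430 / 1000 = 371.5 → r_n = 334.4 kN.
R_n = 2 × 216.7 + 2 × 334.4 = 1102 kN.
Allowable strength R_n/Ω = 1102 / 2 = 551 kN.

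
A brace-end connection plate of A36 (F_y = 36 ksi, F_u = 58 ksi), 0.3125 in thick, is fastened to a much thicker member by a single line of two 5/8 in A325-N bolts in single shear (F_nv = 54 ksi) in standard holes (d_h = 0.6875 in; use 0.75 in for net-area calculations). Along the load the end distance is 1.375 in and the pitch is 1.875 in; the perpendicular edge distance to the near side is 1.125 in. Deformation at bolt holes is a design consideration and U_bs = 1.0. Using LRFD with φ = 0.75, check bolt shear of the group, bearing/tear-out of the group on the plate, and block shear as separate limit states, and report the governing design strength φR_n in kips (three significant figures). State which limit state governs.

Bolt shear: A_b = π·0.625²/4 = 0.3068 in²; R_n = 54 × 0.3068 × 2 × 1 = 33.13 kips → 0.75 × 33.13 = 24.9 kips.
Bearing: edge l_c = 1.031, r_n = 22.43 kips; interior l_c = 1.188, r_n = 25.83 kips; R_n = 22.43 + 1·25.83 = 48.26 kips → 36.2 kips.
Block shear: A_gv = 1.016, A_nv = 0.6641, A_nt = 0.2344 in²; R_n = min(0.6F_uA_nv, 0.6F_yA_gv) + U_bs·F_u·A_nt = 35.53 kips → 26.6 kips.
Bolt shear governs: 24.9 kips.

24.9 kips (bolt shear governs)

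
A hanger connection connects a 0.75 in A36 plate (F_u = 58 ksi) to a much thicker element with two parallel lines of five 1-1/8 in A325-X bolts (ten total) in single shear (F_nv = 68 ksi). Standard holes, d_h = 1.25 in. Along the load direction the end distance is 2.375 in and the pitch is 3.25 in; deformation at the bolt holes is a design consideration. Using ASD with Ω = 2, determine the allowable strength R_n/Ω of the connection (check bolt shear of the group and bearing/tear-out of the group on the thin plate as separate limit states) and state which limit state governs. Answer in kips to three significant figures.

Bolt shear: A_b = π·1.125²/4 = 0.994 in²; R_n = 68 × 0.994 × 10 × 1 = 675.9 kips → 675.9 / 2 = 338 kips.
Bearing (1.2 l_c t F_u ≤ 2.4 d t F_u): upper limit = 2.4·1.125·0.75·58 = 117.4 kips.
  Edge l_c = 2.375 − 1.25/2 = 1.75 → r_n = 91.35 kips; interior l_c = 3.25 − 1.25 = 2 → r_n = 104.4 kips.
  R_n,bearing = 2·91.35 + 8·104.4 = 1018 kips → 1018 / 2 = 509 kips.
Bolt shear governs: 338 kips.

338 kips (bolt shear governs)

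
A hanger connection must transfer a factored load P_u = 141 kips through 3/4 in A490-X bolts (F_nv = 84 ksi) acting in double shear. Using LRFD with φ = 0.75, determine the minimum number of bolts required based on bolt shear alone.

A_b = π·0.75²/4 = 0.4418 in².
Per-bolt design strength φR_n = 0.75 × 84 × 0.4418 × 2 = 55.67 kips.
n ≥ 141 / 55.67 = 2.533 → use 3 bolts.

3 bolts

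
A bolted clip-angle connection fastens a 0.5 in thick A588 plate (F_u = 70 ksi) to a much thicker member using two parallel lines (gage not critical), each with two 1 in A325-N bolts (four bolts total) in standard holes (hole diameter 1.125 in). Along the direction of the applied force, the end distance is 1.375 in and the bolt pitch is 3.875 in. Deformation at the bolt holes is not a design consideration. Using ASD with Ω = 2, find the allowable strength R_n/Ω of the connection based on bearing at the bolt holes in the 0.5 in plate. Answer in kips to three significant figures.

148 kips

Per bolt r_n = 1.5 l_c t F_u ≤ 3.0 d t F_u; upper limit = 3.0 × 1 × 0.5 × 70 = 105 kips.
Edge bolt: l_c = 1.375 − 1.125/2 = 0.8125 in → 1.5 × 0.8125 × 0.5 × 70 = 42.66 → r_n = 42.66 kips.
Interior bolts: l_c = 3.875 − 1.125 = 2.75 in → 1.5 × 2.75 × 0.5 × 70 = 144.4 → r_n = 105 kips.
R_n = 2 × 42.66 + 2 × 105 = 295.3 kips.
Allowable strength R_n/Ω = 295.3 / 2 = 148 kips.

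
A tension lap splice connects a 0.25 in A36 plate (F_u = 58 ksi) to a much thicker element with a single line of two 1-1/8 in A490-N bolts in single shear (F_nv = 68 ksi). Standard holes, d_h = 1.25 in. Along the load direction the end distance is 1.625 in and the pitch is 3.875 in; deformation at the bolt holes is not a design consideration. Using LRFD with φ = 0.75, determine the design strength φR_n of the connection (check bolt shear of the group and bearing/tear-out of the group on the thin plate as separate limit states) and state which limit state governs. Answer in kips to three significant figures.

53 kips (bearing governs)

Bolt shear: A_b = π·1.125²/4 = 0.994 in²; R_n = 68 × 0.994 × 2 × 1 = 135.2 kips → 0.75 × 135.2 = 101 kips.
Bearing (1.5 l_c t F_u ≤ 3.0 d t F_u): upper limit = 3.0·1.125·0.25·58 = 48.94 kips.
  Edge l_c = 1.625 − 1.25/2 = 1 → r_n = 21.75 kips; interior l_c = 3.875 − 1.25 = 2.625 → r_n = 48.94 kips.
  R_n,bearing = 1·21.75 + 1·48.94 = 70.69 kips → 0.75 × 70.69 = 53 kips.
Bearing governs: 53 kips.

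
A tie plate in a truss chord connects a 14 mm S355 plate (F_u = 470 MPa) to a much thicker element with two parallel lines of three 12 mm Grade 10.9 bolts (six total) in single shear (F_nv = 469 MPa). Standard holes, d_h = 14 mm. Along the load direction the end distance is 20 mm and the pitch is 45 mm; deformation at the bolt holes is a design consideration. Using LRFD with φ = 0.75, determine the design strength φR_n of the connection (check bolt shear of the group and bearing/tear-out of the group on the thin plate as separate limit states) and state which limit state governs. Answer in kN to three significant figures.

Bolt shear: A_b = π·12²/4 = 113.1 mm²; R_n = 469 × 113.1 × 6 × 1 / 1000 = 318.3 kN → 0.75 × 318.3 = 239 kN.
Bearing (1.2 l_c t F_u ≤ 2.4 d t F_u): upper limit = 2.4·12·14·470 / 1000 = 189.5 kN.
  Edge l_c = 20 − 14/2 = 13 → r_n = 102.6 kN; interior l_c = 45 − 14 = 31 → r_n = 189.5 kN.
  R_n,bearing = 2·102.6 + 4·189.5 = 963.3 kN → 0.75 × 963.3 = 722 kN.
Bolt shear governs: 239 kN.

239 kN (bolt shear governs)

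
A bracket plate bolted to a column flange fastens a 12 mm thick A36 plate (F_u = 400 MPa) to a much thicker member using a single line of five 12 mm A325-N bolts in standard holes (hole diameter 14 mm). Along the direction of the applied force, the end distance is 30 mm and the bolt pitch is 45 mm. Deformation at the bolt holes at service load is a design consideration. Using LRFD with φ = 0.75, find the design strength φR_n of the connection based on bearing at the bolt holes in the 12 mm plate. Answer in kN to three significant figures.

514 kN

Per bolt r_n = 1.2 l_c t F_u ≤ 2.4 d t F_u; upper limit = 2.4 × 12 × 12 × 400 / 1000 = 138.2 kN.
Edge bolt: l_c = 30 − 14/2 = 23 mm → 1.2 × 23 × 12 × 400 / 1000 = 132.5 → r_n = 132.5 kN.
Interior bolts: l_c = 45 − 14 = 31 mm → 1.2 × 31 × 12 × 400 / 1000 = 178.6 → r_n = 138.2 kN.
R_n = 1 × 132.5 + 4 × 138.2 = 685.4 kN.
Design strength φR_n = 0.75 × 685.4 = 514 kN.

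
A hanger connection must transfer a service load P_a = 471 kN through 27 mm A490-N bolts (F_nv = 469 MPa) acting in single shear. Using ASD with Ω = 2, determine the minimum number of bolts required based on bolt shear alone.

A_b = π·27²/4 = 572.6 mm².
Per-bolt allowable strength R_n/Ω = 469 × 572.6 × 1 / 1000 / 2 = 134.3 kN.
n ≥ 471 / 134.3 = 3.508 → use 4 bolts.

4 bolts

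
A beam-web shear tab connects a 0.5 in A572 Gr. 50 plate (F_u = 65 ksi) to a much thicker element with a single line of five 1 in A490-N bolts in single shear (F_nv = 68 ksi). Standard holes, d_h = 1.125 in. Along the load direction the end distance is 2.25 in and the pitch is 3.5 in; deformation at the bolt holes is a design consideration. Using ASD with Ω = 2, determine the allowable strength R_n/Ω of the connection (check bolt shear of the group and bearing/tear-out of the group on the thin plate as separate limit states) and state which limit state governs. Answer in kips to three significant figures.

134 kips (bolt shear governs)

Bolt shear: A_b = π·1²/4 = 0.7854 in²; R_n = 68 × 0.7854 × 5 × 1 = 267 kips → 267 / 2 = 134 kips.
Bearing (1.2 l_c t F_u ≤ 2.4 d t F_u): upper limit = 2.4·1·0.5·65 = 78 kips.
  Edge l_c = 2.25 − 1.125/2 = 1.688 → r_n = 65.81 kips; interior l_c = 3.5 − 1.125 = 2.375 → r_n = 78 kips.
  R_n,bearing = 1·65.81 + 4·78 = 377.8 kips → 377.8 / 2 = 189 kips.
Bolt shear governs: 134 kips.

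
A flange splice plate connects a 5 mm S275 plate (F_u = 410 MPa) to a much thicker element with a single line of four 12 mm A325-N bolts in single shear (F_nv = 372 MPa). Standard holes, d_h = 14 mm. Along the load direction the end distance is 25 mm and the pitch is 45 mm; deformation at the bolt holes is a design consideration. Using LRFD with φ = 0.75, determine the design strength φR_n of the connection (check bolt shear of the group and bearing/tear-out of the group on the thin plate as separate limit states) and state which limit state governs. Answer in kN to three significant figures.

126 kN (bolt shear governs)

Bolt shear: A_b = π·12²/4 = 113.1 mm²; R_n = 372 × 113.1 × 4 × 1 / 1000 = 168.3 kN → 0.75 × 168.3 = 126 kN.
Bearing (1.2 l_c t F_u ≤ 2.4 d t F_u): upper limit = 2.4·12·5·410 / 1000 = 59.04 kN.
  Edge l_c = 25 − 14/2 = 18 → r_n = 44.28 kN; interior l_c = 45 − 14 = 31 → r_n = 59.04 kN.
  R_n,bearing = 1·44.28 + 3·59.04 = 221.4 kN → 0.75 × 221.4 = 166 kN.
Bolt shear governs: 126 kN.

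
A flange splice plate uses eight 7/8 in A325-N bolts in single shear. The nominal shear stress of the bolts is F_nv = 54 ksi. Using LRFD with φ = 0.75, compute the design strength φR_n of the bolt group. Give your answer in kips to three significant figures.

195 kips

A_b = π × 0.875² / 4 = 0.6013 in².
R_n = F_nv · A_b · n · n_s = 54 × 0.6013 × 8 × 1 = 259.8 kips.
Design strength φR_n = 0.75 × 259.8 = 195 kips.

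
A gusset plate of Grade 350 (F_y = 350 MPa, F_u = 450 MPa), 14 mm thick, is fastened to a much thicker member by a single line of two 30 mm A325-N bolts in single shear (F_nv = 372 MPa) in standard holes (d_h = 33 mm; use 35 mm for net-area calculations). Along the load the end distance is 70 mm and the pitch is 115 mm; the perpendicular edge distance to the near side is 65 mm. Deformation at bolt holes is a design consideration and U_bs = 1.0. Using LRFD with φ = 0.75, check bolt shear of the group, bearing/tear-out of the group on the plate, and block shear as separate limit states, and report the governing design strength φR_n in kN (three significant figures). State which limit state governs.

394 kN (bolt shear governs)

Bolt shear: A_b = π·30²/4 = 706.9 mm²; R_n = 372 × 706.9 × 2 × 1 / 1000 = 525.9 kN → 0.75 × 525.9 = 394 kN.
Bearing: edge l_c = 53.5, r_n = 404.5 kN; interior l_c = 82, r_n = 453.6 kN; R_n = 404.5 + 1·453.6 = 858.1 kN → 644 kN.
Block shear: A_gv = 2590, A_nv = 1855, A_nt = 665 mm²; R_n = min(0.6F_uA_nv, 0.6F_yA_gv) + U_bs·F_u·A_nt = 800.1 kN → 600 kN.
Bolt shear governs: 394 kN.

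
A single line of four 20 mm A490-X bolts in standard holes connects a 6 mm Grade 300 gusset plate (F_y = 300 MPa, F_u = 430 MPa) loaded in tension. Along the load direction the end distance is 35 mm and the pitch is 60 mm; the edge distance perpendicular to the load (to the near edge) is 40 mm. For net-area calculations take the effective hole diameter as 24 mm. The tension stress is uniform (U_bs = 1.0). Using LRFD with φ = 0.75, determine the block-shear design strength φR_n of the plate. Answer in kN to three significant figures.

206 kN

Shear plane L_v = 35 + 3·60 = 215 mm; A_gv = 215 × 6 = 1290 mm².
A_nv = (215 − 3.5·24) × 6 = 786 mm².
A_nt = (40 − 0.5·24) × 6 = 168 mm².
0.6 F_u A_nv = 202.8 kN; 0.6 F_y A_gv = 232.2 kN → shear rupture governs the shear term.
R_n = 202.8 + 1.0 × 430 × 168 / 1000 = 275 kN.
Design strength φR_n = 0.75 × 275 = 206 kN.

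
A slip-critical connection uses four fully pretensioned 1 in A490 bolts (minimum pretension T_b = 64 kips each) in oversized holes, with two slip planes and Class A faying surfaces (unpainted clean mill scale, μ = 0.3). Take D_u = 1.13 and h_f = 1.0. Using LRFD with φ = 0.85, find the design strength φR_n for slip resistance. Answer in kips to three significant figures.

R_n = μ · D_u · h_f · T_b · n_s · n_b = 0.3 × 1.13 × 1.0 × 64 × 2 × 4 = 173.6 kips.
Design strength φR_n = 0.85 × 173.6 = 148 kips.

148 kips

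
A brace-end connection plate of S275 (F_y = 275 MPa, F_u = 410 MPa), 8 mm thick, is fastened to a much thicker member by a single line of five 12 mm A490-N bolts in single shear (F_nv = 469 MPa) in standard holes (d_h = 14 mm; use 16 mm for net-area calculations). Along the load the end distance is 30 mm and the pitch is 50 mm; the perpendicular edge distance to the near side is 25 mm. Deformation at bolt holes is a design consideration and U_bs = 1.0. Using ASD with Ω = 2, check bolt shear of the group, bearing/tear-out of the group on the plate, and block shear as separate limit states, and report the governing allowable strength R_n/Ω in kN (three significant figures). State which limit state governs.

133 kN (bolt shear governs)

Bolt shear: A_b = π·12²/4 = 113.1 mm²; R_n = 469 × 113.1 × 5 × 1 / 1000 = 265.2 kN → 265.2 / 2 = 133 kN.
Bearing: edge l_c = 23, r_n = 90.53 kN; interior l_c = 36, r_n = 94.46 kN; R_n = 90.53 + 4·94.46 = 468.4 kN → 234 kN.
Block shear: A_gv = 1840, A_nv = 1264, A_nt = 136 mm²; R_n = min(0.6F_uA_nv, 0.6F_yA_gv) + U_bs·F_u·A_nt = 359.4 kN → 180 kN.
Bolt shear governs: 133 kN.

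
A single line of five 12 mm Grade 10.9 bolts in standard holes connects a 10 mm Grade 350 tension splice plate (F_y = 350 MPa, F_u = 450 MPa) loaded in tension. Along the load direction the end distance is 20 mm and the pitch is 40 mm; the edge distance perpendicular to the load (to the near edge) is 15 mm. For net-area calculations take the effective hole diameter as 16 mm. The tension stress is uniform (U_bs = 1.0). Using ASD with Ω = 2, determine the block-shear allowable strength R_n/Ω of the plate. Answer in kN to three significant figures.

162 kN

Shear plane L_v = 20 + 4·40 = 180 mm; A_gv = 180 × 10 = 1800 mm².
A_nv = (180 − 4.5·16) × 10 = 1080 mm².
A_nt = (15 − 0.5·16) × 10 = 70 mm².
0.6 F_u A_nv = 291.6 kN; 0.6 F_y A_gv = 378 kN → shear rupture governs the shear term.
R_n = 291.6 + 1.0 × 450 × 70 / 1000 = 323.1 kN.
Allowable strength R_n/Ω = 323.1 / 2 = 162 kN.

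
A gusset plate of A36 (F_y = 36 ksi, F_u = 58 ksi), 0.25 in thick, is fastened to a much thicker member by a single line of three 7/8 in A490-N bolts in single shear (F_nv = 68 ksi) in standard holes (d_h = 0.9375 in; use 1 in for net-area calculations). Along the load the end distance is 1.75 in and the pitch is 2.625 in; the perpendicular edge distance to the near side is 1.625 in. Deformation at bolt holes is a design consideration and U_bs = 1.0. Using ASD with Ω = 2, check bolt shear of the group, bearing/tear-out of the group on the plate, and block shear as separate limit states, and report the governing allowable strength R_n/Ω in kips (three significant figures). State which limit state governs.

27.1 kips (block shear governs)

Bolt shear: A_b = π·0.875²/4 = 0.6013 in²; R_n = 68 × 0.6013 × 3 × 1 = 122.7 kips → 122.7 / 2 = 61.3 kips.
Bearing: edge l_c = 1.281, r_n = 22.29 kips; interior l_c = 1.688, r_n = 29.36 kips; R_n = 22.29 + 2·29.36 = 81.02 kips → 40.5 kips.
Block shear: A_gv = 1.75, A_nv = 1.125, A_nt = 0.2812 in²; R_n = min(0.6F_uA_nv, 0.6F_yA_gv) + U_bs·F_u·A_nt = 54.11 kips → 27.1 kips.
Block shear governs: 27.1 kips.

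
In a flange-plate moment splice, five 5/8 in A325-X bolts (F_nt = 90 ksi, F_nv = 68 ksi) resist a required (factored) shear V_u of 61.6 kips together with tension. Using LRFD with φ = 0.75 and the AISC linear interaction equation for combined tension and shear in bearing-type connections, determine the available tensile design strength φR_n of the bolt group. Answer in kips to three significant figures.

A_b = π·0.625²/4 = 0.3068 in²; f_rv = 61.6 / (5 × 0.3068) = 40.16 ksi.
F'_nt = 1.3 F_nt − (F_nt / φF_nv) f_rv = 1.3·90 − (90/(0.75·68))·40.16 = 46.13 ksi, capped at F_nt → F'_nt = 46.13 ksi.
R_n = F'_nt · A_b · n = 46.13 × 0.3068 × 5 = 70.77 kips.
Design strength φR_n = 0.75 × 70.77 = 53.1 kips.

53.1 kips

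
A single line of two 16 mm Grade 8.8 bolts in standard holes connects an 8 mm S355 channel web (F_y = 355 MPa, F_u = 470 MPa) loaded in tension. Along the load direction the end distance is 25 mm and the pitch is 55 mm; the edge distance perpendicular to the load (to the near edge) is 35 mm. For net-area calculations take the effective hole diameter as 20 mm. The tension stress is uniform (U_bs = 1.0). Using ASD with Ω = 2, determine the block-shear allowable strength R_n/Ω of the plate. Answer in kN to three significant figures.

103 kN

Shear plane L_v = 25 + 1·55 = 80 mm; A_gv = 80 × 8 = 640 mm².
A_nv = (80 − 1.5·20) × 8 = 400 mm².
A_nt = (35 − 0.5·20) × 8 = 200 mm².
0.6 F_u A_nv = 112.8 kN; 0.6 F_y A_gv = 136.3 kN → shear rupture governs the shear term.
R_n = 112.8 + 1.0 × 470 × 200 / 1000 = 206.8 kN.
Allowable strength R_n/Ω = 206.8 / 2 = 103 kN.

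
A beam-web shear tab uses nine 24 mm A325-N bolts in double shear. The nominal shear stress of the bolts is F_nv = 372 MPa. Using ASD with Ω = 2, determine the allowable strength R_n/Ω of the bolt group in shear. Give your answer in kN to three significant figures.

A_b = π × 24² / 4 = 452.4 mm².
R_n = F_nv · A_b · n · n_s = 372 × 452.4 × 9 × 2 / 1000 = 3029 kN.
Allowable strength R_n/Ω = 3029 / 2 = 1510 kN.

1510 kN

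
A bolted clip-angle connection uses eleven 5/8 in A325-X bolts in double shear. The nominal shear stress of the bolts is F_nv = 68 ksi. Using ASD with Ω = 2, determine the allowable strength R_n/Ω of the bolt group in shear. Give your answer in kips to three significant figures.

A_b = π × 0.625² / 4 = 0.3068 in².
R_n = F_nv · A_b · n · n_s = 68 × 0.3068 × 11 × 2 = 459 kips.
Allowable strength R_n/Ω = 459 / 2 = 229 kips.

229 kips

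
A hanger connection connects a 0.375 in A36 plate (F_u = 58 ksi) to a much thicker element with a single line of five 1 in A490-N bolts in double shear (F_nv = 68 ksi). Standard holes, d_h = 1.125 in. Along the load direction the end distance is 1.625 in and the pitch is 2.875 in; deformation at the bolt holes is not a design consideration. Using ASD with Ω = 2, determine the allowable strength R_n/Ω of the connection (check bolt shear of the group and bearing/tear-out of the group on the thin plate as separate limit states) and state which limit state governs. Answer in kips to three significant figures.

132 kips (bearing governs)

Bolt shear: A_b = π·1²/4 = 0.7854 in²; R_n = 68 × 0.7854 × 5 × 2 = 534.1 kips → 534.1 / 2 = 267 kips.
Bearing (1.5 l_c t F_u ≤ 3.0 d t F_u): upper limit = 3.0·1·0.375·58 = 65.25 kips.
  Edge l_c = 1.625 − 1.125/2 = 1.062 → r_n = 34.66 kips; interior l_c = 2.875 − 1.125 = 1.75 → r_n = 57.09 kips.
  R_n,bearing = 1·34.66 + 4·57.09 = 263 kips → 263 / 2 = 132 kips.
Bearing governs: 132 kips.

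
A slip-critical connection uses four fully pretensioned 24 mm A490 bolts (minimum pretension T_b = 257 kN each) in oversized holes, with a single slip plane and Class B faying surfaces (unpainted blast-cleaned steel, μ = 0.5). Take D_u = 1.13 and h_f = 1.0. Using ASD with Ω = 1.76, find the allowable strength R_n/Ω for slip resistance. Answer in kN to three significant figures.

R_n = μ · D_u · h_f · T_b · n_s · n_b = 0.5 × 1.13 × 1.0 × 257 × 1 × 4 = 580.8 kN.
Allowable strength R_n/Ω = 580.8 / 1.76 = 330 kN.

330 kN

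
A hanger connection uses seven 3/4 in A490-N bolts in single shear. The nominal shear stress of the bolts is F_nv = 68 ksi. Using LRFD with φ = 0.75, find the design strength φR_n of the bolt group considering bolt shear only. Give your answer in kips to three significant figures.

A_b = π × 0.75² / 4 = 0.4418 in².
R_n = F_nv · A_b · n · n_s = 68 × 0.4418 × 7 × 1 = 210.3 kips.
Design strength φR_n = 0.75 × 210.3 = 158 kips.

158 kips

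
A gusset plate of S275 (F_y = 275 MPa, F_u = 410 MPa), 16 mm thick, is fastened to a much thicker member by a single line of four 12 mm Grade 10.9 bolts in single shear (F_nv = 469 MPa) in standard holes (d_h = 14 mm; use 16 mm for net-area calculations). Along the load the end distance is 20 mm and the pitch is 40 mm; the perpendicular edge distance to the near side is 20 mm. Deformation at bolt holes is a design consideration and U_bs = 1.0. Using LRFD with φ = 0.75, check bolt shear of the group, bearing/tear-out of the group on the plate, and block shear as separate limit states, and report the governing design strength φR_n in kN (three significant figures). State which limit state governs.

Bolt shear: A_b = π·12²/4 = 113.1 mm²; R_n = 469 × 113.1 × 4 × 1 / 1000 = 212.2 kN → 0.75 × 212.2 = 159 kN.
Bearing: edge l_c = 13, r_n = 102.3 kN; interior l_c = 26, r_n = 188.9 kN; R_n = 102.3 + 3·188.9 = 669.1 kN → 502 kN.
Block shear: A_gv = 2240, A_nv = 1344, A_nt = 192 mm²; R_n = min(0.6F_uA_nv, 0.6F_yA_gv) + U_bs·F_u·A_nt = 409.3 kN → 307 kN.
Bolt shear governs: 159 kN.

159 kN (bolt shear governs)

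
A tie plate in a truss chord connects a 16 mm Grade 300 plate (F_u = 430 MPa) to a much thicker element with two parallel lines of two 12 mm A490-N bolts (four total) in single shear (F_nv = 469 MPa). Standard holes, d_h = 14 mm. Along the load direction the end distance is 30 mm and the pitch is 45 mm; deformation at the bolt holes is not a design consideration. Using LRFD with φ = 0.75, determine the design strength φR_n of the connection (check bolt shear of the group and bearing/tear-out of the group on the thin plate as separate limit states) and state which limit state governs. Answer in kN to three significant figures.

Bolt shear: A_b = π·12²/4 = 113.1 mm²; R_n = 469 × 113.1 × 4 × 1 / 1000 = 212.2 kN → 0.75 × 212.2 = 159 kN.
Bearing (1.5 l_c t F_u ≤ 3.0 d t F_u): upper limit = 3.0·12·16·430 / 1000 = 247.7 kN.
  Edge l_c = 30 − 14/2 = 23 → r_n = 237.4 kN; interior l_c = 45 − 14 = 31 → r_n = 247.7 kN.
  R_n,bearing = 2·237.4 + 2·247.7 = 970.1 kN → 0.75 × 970.1 = 728 kN.
Bolt shear governs: 159 kN.

159 kN (bolt shear governs)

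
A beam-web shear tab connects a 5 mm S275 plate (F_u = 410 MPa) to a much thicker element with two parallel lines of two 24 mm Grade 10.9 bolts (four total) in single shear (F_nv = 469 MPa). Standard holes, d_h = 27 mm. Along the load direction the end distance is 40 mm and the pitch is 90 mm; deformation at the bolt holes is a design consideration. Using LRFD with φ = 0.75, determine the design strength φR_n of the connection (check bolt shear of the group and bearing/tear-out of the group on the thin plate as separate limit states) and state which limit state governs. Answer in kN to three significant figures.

Bolt shear: A_b = π·24²/4 = 452.4 mm²; R_n = 469 × 452.4 × 4 × 1 / 1000 = 848.7 kN → 0.75 × 848.7 = 637 kN.
Bearing (1.2 l_c t F_u ≤ 2.4 d t F_u): upper limit = 2.4·24·5·410 / 1000 = 118.1 kN.
  Edge l_c = 40 − 27/2 = 26.5 → r_n = 65.19 kN; interior l_c = 90 − 27 = 63 → r_n = 118.1 kN.
  R_n,bearing = 2·65.19 + 2·118.1 = 366.5 kN → 0.75 × 366.5 = 275 kN.
Bearing governs: 275 kN.

275 kN (bearing governs)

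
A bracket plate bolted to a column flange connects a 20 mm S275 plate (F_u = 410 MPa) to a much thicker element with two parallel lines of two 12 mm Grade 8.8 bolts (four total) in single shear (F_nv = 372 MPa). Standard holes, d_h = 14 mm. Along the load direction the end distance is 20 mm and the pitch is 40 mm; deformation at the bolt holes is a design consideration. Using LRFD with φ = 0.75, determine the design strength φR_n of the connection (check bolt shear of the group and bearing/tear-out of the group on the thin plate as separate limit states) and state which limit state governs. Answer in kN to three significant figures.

126 kN (bolt shear governs)

Bolt shear: A_b = π·12²/4 = 113.1 mm²; R_n = 372 × 113.1 × 4 × 1 / 1000 = 168.3 kN → 0.75 × 168.3 = 126 kN.
Bearing (1.2 l_c t F_u ≤ 2.4 d t F_u): upper limit = 2.4·12·20·410 / 1000 = 236.2 kN.
  Edge l_c = 20 − 14/2 = 13 → r_n = 127.9 kN; interior l_c = 40 − 14 = 26 → r_n = 236.2 kN.
  R_n,bearing = 2·127.9 + 2·236.2 = 728.2 kN → 0.75 × 728.2 = 546 kN.
Bolt shear governs: 126 kN.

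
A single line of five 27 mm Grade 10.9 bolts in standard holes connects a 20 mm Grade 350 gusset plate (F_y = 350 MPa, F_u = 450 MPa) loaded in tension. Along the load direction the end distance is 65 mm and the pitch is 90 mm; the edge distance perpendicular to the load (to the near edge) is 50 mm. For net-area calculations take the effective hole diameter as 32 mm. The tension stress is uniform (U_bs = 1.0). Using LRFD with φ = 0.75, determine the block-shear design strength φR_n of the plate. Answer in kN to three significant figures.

Shear plane L_v = 65 + 4·90 = 425 mm; A_gv = 425 × 20 = 8500 mm².
A_nv = (425 − 4.5·32) × 20 = 5620 mm².
A_nt = (50 − 0.5·32) × 20 = 680 mm².
0.6 F_u A_nv = 1517 kN; 0.6 F_y A_gv = 1785 kN → shear rupture governs the shear term.
R_n = 1517 + 1.0 × 450 × 680 / 1000 = 1823 kN.
Design strength φR_n = 0.75 × 1823 = 1370 kN.

1370 kN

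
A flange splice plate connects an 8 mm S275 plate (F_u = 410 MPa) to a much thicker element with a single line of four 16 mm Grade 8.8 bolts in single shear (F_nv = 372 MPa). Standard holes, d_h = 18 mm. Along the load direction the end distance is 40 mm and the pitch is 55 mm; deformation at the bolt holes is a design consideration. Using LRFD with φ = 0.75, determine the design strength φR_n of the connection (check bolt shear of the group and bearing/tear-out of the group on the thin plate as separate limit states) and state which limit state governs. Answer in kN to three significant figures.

224 kN (bolt shear governs)

Bolt shear: A_b = π·16²/4 = 201.1 mm²; R_n = 372 × 201.1 × 4 × 1 / 1000 = 299.2 kN → 0.75 × 299.2 = 224 kN.
Bearing (1.2 l_c t F_u ≤ 2.4 d t F_u): upper limit = 2.4·16·8·410 / 1000 = 126 kN.
  Edge l_c = 40 − 18/2 = 31 → r_n = 122 kN; interior l_c = 55 − 18 = 37 → r_n = 126 kN.
  R_n,bearing = 1·122 + 3·126 = 499.9 kN → 0.75 × 499.9 = 375 kN.
Bolt shear governs: 224 kN.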